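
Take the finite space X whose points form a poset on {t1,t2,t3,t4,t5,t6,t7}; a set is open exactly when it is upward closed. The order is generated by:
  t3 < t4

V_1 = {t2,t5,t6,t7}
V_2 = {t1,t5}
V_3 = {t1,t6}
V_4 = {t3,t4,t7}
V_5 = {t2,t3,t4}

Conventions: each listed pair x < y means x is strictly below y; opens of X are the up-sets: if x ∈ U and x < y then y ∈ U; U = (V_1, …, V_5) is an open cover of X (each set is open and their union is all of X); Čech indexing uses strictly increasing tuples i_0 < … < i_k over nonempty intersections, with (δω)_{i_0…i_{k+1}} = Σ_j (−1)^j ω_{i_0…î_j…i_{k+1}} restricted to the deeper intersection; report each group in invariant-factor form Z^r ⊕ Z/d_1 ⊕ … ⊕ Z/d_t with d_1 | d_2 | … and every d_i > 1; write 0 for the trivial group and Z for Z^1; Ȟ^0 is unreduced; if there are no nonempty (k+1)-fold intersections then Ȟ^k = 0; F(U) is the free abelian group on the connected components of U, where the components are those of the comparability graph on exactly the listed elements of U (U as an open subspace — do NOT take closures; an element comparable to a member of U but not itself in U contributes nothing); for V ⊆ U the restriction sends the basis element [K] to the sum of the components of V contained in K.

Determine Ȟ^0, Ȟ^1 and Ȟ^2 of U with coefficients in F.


nonempty intersections:
  V12={t5} V13={t6} V14={t7} V15={t2} V23={t1} V45={t3,t4}
components per intersection:
  V1: {t2} {t5} {t6} {t7}
  V2: {t1} {t5}
  V3: {t1} {t6}
  V4: {t3,t4} {t7}
  V5: {t2} {t3,t4}
  V12: {t5}
  V13: {t6}
  V14: {t7}
  V15: {t2}
  V23: {t1}
  V45: {t3,t4}
C dims 12,6; δ0: rk 6, SNF 1^6
Ȟ^0: (12−6)−0=6 ⇒ Z^6
Ȟ^1: (6−0)−6=0 ⇒ 0
Ȟ^2: (0−0)−0=0 ⇒ 0

Ȟ^0 = Z^6, Ȟ^1 = 0 and Ȟ^2 = 0


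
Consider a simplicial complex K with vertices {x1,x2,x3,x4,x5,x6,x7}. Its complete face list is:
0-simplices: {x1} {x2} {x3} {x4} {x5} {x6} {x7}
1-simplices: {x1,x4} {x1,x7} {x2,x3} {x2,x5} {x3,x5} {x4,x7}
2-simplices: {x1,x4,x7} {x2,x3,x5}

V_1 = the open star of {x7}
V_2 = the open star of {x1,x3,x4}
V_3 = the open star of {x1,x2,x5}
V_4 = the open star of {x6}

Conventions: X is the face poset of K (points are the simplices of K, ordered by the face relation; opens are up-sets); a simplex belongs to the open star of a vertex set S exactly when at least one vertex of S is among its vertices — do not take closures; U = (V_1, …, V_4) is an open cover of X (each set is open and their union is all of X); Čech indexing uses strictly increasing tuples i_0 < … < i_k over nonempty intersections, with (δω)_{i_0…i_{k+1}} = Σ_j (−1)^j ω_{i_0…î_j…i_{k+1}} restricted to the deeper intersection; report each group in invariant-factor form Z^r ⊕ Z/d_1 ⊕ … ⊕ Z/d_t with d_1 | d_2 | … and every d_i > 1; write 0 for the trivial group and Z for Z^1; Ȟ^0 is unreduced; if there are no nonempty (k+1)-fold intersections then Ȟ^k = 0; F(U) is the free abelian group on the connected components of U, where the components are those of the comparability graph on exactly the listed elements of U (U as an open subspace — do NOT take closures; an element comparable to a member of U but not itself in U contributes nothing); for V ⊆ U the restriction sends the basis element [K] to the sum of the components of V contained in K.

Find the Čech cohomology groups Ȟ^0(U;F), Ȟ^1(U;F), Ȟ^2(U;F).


Ȟ^0(U;F) ≅ Z^3, Ȟ^1(U;F) ≅ 0, Ȟ^2(U;F) ≅ 0

nonempty intersections:
  V1={{x7},{x1,x7},{x4,x7},{x1,x4,x7}} V2={{x1},{x3},{x4},{x1,x4},{x1,x7},{x2,x3},{x3,x5},{x4,x7},{x1,x4,x7},{x2,x3,x5}} V3={{x1},{x2},{x5},{x1,x4},{x1,x7},{x2,x3},{x2,x5},{x3,x5},{x1,x4,x7},{x2,x3,x5}} V4={{x6}}
  V12={{x1,x7},{x4,x7},{x1,x4,x7}} V13={{x1,x7},{x1,x4,x7}} V23={{x1},{x1,x4},{x1,x7},{x2,x3},{x3,x5},{x1,x4,x7},{x2,x3,x5}}
  V123={{x1,x7},{x1,x4,x7}}
components per intersection:
  V1: {{x7},{x1,x7},{x4,x7},{x1,x4,x7}}
  V2: {{x1},{x4},{x1,x4},{x1,x7},{x4,x7},{x1,x4,x7}} {{x3},{x2,x3},{x3,x5},{x2,x3,x5}}
  V3: {{x1},{x1,x4},{x1,x7},{x1,x4,x7}} {{x2},{x5},{x2,x3},{x2,x5},{x3,x5},{x2,x3,x5}}
  V4: {{x6}}
  V12: {{x1,x7},{x4,x7},{x1,x4,x7}}
  V13: {{x1,x7},{x1,x4,x7}}
  V23: {{x1},{x1,x4},{x1,x7},{x1,x4,x7}} {{x2,x3},{x3,x5},{x2,x3,x5}}
  V123: {{x1,x7},{x1,x4,x7}}
C dims 6,4,1; δ0: rk 3, SNF 1^3; δ1: rk 1, SNF 1^1
Ȟ^0: (6−3)−0=3 ⇒ Z^3
Ȟ^1: (4−1)−3=0 ⇒ 0
Ȟ^2: (1−0)−1=0 ⇒ 0


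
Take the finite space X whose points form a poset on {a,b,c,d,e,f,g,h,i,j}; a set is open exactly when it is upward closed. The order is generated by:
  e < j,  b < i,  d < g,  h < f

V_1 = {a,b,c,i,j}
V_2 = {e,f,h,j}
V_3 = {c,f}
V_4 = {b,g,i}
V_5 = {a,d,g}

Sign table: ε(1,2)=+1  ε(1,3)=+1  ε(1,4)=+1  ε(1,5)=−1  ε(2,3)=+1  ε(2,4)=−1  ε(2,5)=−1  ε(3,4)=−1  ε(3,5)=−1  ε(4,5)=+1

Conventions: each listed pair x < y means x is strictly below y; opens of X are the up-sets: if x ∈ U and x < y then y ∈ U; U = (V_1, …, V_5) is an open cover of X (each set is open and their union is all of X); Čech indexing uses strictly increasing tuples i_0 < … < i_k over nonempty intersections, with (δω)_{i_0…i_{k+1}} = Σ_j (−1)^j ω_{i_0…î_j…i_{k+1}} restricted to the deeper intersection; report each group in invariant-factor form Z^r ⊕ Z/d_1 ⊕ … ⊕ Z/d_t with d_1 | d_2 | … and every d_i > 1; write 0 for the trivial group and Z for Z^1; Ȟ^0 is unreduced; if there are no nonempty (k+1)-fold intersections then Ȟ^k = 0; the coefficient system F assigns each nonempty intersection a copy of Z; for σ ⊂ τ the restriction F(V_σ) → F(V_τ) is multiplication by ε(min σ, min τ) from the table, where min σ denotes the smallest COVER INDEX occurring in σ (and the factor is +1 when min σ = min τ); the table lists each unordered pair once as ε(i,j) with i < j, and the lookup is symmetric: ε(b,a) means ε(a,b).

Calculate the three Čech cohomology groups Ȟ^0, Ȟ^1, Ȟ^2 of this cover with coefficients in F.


nonempty overlaps:
  V12={j} V13={c} V14={b,i} V15={a} V23={f} V45={g}
C dims 5,6; δ0: rk 5, SNF 1^4·2
degree 0: 5−5−0 = 0 → Ȟ^0 ≅ 0
degree 1: 6−0−5 = 1 plus torsion [2] → Ȟ^1 ≅ Z ⊕ Z/2
degree 2: 0−0−0 = 0 → Ȟ^2 ≅ 0

Ȟ^0 = 0,  Ȟ^1 = Z ⊕ Z/2,  Ȟ^2 = 0


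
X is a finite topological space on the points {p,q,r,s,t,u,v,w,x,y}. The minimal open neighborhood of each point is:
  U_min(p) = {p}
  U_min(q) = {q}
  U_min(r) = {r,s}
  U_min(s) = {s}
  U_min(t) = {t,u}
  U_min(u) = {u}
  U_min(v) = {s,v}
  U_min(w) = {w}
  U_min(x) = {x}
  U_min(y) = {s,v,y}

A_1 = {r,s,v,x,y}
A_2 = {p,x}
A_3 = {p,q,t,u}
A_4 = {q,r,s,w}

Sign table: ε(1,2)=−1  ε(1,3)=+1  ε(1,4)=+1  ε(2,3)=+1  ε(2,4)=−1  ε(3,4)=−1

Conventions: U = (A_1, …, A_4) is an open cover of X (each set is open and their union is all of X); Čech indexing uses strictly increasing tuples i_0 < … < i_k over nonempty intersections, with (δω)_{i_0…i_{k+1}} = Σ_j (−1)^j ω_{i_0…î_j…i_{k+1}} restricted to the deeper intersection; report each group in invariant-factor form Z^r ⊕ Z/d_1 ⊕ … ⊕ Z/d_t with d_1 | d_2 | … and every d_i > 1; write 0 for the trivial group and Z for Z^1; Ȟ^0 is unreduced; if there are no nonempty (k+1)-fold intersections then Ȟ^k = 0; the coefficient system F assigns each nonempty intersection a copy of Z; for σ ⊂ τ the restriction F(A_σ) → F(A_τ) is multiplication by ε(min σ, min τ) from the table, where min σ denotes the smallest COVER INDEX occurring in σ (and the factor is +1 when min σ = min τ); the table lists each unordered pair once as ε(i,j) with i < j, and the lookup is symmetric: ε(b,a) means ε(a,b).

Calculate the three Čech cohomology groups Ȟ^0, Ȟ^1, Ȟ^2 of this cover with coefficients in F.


intersection data:
  A12={x} A14={r,s} A23={p} A34={q}
C dims 4,4; δ0: rk 3, SNF 1^3
Ȟ^0 = (4 − 3) − 0 = 1, so Ȟ^0 ≅ Z
Ȟ^1 = (4 − 0) − 3 = 1, so Ȟ^1 ≅ Z
Ȟ^2 = (0 − 0) − 0 = 0, so Ȟ^2 ≅ 0

Ȟ^0 = Z,  Ȟ^1 = Z,  Ȟ^2 = 0


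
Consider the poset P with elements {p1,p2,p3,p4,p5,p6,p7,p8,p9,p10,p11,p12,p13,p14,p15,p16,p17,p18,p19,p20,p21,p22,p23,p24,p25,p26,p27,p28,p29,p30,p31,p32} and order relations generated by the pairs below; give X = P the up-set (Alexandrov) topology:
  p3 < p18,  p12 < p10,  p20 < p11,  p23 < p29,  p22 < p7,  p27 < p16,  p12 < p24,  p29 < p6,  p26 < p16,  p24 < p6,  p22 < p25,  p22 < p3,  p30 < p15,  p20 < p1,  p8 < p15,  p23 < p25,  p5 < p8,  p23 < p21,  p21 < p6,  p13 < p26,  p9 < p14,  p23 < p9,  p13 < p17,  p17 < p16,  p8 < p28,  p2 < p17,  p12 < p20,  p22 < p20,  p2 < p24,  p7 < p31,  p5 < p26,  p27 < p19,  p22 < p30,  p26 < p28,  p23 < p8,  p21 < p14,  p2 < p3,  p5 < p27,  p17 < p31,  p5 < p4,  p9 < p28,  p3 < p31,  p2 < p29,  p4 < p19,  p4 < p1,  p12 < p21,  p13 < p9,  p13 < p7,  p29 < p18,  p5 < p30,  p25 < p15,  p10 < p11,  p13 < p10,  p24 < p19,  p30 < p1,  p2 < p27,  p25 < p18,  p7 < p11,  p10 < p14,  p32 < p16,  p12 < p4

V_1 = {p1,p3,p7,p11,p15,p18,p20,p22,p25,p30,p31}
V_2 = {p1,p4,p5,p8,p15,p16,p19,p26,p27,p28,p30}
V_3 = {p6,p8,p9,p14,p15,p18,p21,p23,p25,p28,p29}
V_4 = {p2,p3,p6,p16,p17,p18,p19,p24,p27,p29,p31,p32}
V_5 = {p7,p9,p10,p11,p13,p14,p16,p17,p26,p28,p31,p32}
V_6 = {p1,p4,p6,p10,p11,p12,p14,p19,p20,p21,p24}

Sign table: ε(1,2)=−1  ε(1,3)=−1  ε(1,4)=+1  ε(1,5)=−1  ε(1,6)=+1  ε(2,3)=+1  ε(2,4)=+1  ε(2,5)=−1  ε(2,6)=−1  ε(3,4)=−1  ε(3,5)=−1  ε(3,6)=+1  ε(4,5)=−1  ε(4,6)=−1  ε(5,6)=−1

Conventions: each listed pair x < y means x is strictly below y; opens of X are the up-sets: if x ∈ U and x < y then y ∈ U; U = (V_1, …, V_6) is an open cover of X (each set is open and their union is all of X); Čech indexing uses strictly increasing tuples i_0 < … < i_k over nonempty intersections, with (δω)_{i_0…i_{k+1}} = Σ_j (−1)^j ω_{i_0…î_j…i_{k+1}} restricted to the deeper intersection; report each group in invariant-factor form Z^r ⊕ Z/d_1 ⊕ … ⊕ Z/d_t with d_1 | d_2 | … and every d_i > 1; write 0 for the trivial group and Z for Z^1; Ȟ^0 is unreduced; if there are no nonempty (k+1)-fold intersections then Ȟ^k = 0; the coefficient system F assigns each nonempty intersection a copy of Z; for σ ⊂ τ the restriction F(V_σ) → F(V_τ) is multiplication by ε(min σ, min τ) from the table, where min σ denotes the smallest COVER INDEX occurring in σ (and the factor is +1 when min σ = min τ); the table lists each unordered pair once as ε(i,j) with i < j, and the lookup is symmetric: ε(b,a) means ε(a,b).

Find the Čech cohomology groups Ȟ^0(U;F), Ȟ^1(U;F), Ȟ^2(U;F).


Ȟ^0(U;F) ≅ 0, Ȟ^1(U;F) ≅ Z/2 and Ȟ^2(U;F) ≅ Z

nerve simplices:
  V12={p1,p15,p30} V13={p15,p18,p25} V14={p3,p18,p31} V15={p7,p11,p31} V16={p1,p11,p20} V23={p8,p15,p28} V24={p16,p19,p27} V25={p16,p26,p28} V26={p1,p4,p19} V34={p6,p18,p29} V35={p9,p14,p28} V36={p6,p14,p21} V45={p16,p17,p31,p32} V46={p6,p19,p24} V56={p10,p11,p14}
  V123={p15} V126={p1} V134={p18} V145={p31} V156={p11} V235={p28} V245={p16} V246={p19} V346={p6} V356={p14}
C dims 6,15,10; δ0: rk 6, SNF 1^5·2; δ1: rk 9, SNF 1^9
degree 0: 6−6−0 = 0 → Ȟ^0 ≅ 0
degree 1: 15−9−6 = 0 plus torsion [2] → Ȟ^1 ≅ Z/2
degree 2: 10−0−9 = 1 → Ȟ^2 ≅ Z


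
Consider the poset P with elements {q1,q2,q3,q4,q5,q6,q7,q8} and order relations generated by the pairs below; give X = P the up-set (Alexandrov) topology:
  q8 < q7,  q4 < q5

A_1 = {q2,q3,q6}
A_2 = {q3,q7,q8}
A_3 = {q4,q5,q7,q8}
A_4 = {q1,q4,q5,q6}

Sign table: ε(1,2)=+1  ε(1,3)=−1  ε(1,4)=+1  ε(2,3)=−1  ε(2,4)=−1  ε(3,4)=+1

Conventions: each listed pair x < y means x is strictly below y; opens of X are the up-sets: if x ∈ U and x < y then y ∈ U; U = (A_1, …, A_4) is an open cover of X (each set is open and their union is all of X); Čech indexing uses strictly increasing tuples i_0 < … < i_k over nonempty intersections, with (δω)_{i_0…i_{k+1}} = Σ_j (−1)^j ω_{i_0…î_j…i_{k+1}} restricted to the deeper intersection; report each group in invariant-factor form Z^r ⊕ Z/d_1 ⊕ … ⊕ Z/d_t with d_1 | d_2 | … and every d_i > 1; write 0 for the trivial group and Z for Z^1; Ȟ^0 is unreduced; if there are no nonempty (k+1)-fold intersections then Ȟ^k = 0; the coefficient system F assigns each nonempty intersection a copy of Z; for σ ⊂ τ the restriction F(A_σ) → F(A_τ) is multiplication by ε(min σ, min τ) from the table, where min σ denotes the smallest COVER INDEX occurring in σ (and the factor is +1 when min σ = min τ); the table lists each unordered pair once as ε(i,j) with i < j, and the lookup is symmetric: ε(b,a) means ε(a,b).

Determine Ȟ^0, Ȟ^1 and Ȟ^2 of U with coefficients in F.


nerve of the cover:
  A12={q3} A14={q6} A23={q7,q8} A34={q4,q5}
C dims 4,4; δ0: rk 4, SNF 1^3·2
Ȟ^0 = (4 − 4) − 0 = 0, so Ȟ^0 ≅ 0
Ȟ^1 = (4 − 0) − 4 = 0 plus torsion [2], so Ȟ^1 ≅ Z/2
Ȟ^2 = (0 − 0) − 0 = 0, so Ȟ^2 ≅ 0

Ȟ^0 ≅ 0; Ȟ^1 ≅ Z/2; Ȟ^2 ≅ 0


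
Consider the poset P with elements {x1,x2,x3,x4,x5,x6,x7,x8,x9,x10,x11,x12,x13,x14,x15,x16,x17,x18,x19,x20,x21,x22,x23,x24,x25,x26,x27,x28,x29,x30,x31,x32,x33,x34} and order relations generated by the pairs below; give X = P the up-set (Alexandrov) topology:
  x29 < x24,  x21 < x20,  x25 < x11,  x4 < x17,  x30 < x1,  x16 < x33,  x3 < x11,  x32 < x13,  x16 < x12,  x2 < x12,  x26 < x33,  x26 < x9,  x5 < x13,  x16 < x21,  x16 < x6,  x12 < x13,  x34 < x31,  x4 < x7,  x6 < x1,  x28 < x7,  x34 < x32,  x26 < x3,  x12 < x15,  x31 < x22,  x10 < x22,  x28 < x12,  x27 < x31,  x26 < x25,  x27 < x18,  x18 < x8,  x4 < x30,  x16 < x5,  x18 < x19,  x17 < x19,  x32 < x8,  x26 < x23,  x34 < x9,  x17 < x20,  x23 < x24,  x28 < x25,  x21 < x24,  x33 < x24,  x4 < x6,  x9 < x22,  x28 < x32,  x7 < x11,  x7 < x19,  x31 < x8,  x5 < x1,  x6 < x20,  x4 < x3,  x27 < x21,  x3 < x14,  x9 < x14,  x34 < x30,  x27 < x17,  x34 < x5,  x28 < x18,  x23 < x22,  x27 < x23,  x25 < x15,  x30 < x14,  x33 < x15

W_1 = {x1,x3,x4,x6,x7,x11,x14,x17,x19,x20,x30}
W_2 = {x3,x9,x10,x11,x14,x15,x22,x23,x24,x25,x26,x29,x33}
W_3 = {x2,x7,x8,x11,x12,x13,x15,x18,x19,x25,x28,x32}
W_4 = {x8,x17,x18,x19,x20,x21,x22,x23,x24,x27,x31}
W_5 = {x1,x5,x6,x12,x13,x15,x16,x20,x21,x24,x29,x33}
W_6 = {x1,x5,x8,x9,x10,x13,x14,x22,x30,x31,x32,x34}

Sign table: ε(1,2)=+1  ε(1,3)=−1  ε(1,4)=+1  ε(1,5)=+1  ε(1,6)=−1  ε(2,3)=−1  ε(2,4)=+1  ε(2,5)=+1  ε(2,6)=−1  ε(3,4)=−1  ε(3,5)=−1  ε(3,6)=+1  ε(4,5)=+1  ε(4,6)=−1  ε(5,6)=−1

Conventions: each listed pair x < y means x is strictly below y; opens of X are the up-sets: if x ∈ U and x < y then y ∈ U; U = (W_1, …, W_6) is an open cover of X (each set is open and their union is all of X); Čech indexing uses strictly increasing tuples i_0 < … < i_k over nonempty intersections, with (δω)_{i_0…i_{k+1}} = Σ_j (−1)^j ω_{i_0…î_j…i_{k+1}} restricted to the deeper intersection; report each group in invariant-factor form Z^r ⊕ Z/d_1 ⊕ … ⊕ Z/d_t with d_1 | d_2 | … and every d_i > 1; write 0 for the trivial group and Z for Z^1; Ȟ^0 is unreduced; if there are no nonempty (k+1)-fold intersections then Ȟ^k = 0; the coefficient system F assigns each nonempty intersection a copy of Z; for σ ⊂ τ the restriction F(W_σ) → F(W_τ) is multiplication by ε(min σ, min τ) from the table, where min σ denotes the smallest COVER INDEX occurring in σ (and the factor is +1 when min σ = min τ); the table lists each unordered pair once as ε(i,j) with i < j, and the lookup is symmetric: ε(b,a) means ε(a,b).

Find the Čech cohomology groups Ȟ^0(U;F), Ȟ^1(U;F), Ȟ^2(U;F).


nerve of the cover:
  W12={x3,x11,x14} W13={x7,x11,x19} W14={x17,x19,x20} W15={x1,x6,x20} W16={x1,x14,x30} W23={x11,x15,x25} W24={x22,x23,x24} W25={x15,x24,x29,x33} W26={x9,x10,x14,x22} W34={x8,x18,x19} W35={x12,x13,x15} W36={x8,x13,x32} W45={x20,x21,x24} W46={x8,x22,x31} W56={x1,x5,x13}
  W123={x11} W126={x14} W134={x19} W145={x20} W156={x1} W235={x15} W245={x24} W246={x22} W346={x8} W356={x13}
C dims 6,15,10; δ0: rk 5, SNF 1^5; δ1: rk 10, SNF 1^9·2
Ȟ^0 = (6 − 5) − 0 = 1, so Ȟ^0 ≅ Z
Ȟ^1 = (15 − 10) − 5 = 0, so Ȟ^1 ≅ 0
Ȟ^2 = (10 − 0) − 10 = 0 plus torsion [2], so Ȟ^2 ≅ Z/2

Ȟ^0 = Z, Ȟ^1 = 0 and Ȟ^2 = Z/2


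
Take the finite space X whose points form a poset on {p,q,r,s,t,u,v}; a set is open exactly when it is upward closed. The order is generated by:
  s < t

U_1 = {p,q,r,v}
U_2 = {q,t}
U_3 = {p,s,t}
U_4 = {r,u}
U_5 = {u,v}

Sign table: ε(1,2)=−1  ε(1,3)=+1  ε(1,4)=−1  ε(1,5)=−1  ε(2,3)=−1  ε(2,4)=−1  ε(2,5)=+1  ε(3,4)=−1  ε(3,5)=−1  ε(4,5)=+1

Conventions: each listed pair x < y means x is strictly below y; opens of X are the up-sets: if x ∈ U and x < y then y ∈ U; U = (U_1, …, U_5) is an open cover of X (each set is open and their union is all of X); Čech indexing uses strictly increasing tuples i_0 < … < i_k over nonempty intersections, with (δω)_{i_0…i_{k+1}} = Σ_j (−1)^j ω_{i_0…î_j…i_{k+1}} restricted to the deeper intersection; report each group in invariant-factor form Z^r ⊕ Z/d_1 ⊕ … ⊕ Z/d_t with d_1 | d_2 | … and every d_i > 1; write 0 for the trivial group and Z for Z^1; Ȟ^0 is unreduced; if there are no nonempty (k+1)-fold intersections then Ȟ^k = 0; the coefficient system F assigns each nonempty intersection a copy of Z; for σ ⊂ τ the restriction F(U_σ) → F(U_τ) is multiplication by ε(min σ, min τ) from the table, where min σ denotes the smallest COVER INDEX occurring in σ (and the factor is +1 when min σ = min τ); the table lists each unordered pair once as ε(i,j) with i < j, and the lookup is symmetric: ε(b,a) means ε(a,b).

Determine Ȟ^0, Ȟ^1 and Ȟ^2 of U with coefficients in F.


cover nerve:
  U12={q} U13={p} U14={r} U15={v} U23={t} U45={u}
C dims 5,6; δ0: rk 4, SNF 1^4
Ȟ^0: (5−4)−0=1 ⇒ Z
Ȟ^1: (6−0)−4=2 ⇒ Z^2
Ȟ^2: (0−0)−0=0 ⇒ 0

Ȟ^0(U;F) ≅ Z; Ȟ^1(U;F) ≅ Z^2; Ȟ^2(U;F) ≅ 0


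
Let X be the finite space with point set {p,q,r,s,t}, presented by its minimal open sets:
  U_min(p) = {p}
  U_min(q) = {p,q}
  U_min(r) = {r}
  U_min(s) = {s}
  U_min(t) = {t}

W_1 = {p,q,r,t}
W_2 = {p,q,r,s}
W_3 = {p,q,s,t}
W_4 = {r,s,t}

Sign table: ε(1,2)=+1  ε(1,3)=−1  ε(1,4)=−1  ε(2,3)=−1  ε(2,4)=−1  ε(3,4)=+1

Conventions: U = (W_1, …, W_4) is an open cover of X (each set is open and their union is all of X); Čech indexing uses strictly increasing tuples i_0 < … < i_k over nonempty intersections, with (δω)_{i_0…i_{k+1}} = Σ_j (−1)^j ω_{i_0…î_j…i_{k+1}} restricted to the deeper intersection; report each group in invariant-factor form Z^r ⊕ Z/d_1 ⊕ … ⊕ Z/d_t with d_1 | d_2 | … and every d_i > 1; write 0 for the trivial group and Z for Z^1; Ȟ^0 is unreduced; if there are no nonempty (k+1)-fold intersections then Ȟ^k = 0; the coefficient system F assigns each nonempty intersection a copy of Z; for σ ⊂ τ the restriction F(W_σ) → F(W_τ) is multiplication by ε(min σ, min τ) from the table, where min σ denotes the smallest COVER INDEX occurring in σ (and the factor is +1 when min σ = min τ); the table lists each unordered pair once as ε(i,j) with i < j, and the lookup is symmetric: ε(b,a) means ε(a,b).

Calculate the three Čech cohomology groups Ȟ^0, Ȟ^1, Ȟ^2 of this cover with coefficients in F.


Ȟ^0 = Z,  Ȟ^1 = 0,  Ȟ^2 = Z

nonempty intersections:
  W12={p,q,r} W13={p,q,t} W14={r,t} W23={p,q,s} W24={r,s} W34={s,t}
  W123={p,q} W124={r} W134={t} W234={s}
C dims 4,6,4; δ0: rk 3, SNF 1^3; δ1: rk 3, SNF 1^3
Ȟ^0: (4−3)−0=1 ⇒ Z
Ȟ^1: (6−3)−3=0 ⇒ 0
Ȟ^2: (4−0)−3=1 ⇒ Z


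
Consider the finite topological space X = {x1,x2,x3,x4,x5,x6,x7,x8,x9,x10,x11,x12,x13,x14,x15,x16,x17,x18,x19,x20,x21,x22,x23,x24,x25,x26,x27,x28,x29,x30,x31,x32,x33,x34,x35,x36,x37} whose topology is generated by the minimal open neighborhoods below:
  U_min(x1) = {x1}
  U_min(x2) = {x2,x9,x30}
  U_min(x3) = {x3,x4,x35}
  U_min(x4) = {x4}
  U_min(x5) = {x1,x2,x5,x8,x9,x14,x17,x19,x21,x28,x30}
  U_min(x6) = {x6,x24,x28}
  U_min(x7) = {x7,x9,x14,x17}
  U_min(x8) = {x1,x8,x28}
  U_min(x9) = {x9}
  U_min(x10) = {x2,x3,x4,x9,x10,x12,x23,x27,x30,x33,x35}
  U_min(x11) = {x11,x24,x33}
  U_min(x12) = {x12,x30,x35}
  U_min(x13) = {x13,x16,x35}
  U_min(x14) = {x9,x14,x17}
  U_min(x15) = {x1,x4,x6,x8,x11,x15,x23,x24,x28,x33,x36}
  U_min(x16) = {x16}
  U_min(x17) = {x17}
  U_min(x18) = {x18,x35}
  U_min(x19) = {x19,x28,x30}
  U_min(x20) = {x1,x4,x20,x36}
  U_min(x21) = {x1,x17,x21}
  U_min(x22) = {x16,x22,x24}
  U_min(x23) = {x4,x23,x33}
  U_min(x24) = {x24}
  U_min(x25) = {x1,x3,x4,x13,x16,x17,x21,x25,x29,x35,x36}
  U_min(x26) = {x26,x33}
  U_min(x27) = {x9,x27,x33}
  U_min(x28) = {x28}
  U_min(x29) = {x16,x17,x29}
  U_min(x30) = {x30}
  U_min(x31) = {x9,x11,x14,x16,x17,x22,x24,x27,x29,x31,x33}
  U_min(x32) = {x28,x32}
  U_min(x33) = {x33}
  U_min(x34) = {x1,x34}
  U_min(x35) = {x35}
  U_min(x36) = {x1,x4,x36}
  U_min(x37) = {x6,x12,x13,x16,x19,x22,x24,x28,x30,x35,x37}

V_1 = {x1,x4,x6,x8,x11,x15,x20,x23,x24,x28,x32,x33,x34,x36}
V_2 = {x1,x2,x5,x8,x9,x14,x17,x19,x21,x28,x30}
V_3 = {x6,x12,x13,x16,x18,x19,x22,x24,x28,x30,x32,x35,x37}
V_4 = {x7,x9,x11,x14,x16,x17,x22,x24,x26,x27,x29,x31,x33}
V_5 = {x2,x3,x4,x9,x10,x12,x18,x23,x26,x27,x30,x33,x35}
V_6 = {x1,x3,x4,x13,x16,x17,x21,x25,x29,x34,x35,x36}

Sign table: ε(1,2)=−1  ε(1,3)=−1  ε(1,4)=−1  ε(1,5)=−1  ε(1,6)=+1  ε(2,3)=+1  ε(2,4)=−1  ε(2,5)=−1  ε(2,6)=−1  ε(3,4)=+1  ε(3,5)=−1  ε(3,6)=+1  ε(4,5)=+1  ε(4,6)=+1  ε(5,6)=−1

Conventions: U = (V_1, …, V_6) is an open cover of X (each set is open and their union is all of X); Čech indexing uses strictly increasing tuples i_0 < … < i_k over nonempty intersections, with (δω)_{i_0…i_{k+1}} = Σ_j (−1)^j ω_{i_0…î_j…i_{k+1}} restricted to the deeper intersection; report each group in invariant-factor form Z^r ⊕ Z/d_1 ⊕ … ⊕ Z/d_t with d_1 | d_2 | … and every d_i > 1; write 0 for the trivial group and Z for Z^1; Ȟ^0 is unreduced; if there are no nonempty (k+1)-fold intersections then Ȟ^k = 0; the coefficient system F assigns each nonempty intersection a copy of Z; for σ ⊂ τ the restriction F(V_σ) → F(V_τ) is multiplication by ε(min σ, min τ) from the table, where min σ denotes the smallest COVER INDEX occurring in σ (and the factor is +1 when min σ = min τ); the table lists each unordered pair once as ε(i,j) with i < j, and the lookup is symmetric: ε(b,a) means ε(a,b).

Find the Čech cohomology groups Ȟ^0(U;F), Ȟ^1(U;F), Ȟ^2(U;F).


Ȟ^0 = 0, Ȟ^1 = Z/2, Ȟ^2 = Z

nerve simplices:
  V12={x1,x8,x28} V13={x6,x24,x28,x32} V14={x11,x24,x33} V15={x4,x23,x33} V16={x1,x4,x34,x36} V23={x19,x28,x30} V24={x9,x14,x17} V25={x2,x9,x30} V26={x1,x17,x21} V34={x16,x22,x24} V35={x12,x18,x30,x35} V36={x13,x16,x35} V45={x9,x26,x27,x33} V46={x16,x17,x29} V56={x3,x4,x35}
  V123={x28} V126={x1} V134={x24} V145={x33} V156={x4} V235={x30} V245={x9} V246={x17} V346={x16} V356={x35}
C dims 6,15,10; δ0: rk 6, SNF 1^5·2; δ1: rk 9, SNF 1^9
degree 0: 6−6−0 = 0 → Ȟ^0 ≅ 0
degree 1: 15−9−6 = 0 plus torsion [2] → Ȟ^1 ≅ Z/2
degree 2: 10−0−9 = 1 → Ȟ^2 ≅ Z


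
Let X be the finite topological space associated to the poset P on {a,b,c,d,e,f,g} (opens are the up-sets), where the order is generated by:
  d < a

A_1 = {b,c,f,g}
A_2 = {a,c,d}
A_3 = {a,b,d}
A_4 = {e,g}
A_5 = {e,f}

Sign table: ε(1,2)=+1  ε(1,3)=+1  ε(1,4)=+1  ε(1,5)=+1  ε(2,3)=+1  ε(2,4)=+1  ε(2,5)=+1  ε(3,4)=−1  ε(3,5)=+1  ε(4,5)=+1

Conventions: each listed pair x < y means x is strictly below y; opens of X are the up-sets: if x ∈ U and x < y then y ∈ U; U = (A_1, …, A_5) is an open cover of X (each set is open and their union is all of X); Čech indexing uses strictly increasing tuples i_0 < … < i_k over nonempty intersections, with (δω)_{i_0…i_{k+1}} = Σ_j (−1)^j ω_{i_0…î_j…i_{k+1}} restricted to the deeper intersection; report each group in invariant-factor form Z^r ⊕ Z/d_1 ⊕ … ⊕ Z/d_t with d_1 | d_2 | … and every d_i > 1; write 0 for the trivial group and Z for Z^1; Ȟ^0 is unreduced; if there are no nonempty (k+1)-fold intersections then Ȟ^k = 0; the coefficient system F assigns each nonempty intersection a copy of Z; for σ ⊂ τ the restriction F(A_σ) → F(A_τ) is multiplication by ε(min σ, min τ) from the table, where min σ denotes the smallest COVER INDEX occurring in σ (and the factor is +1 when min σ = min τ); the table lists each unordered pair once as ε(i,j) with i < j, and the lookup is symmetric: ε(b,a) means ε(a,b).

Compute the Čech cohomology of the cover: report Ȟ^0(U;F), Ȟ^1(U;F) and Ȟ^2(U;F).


Ȟ^0 = Z, Ȟ^1 = Z^2 and Ȟ^2 = 0

nonempty overlaps:
  A12={c} A13={b} A14={g} A15={f} A23={a,d} A45={e}
C dims 5,6; δ0: rk 4, SNF 1^4
degree 0: 5−4−0 = 1 → Ȟ^0 ≅ Z
degree 1: 6−0−4 = 2 → Ȟ^1 ≅ Z^2
degree 2: 0−0−0 = 0 → Ȟ^2 ≅ 0


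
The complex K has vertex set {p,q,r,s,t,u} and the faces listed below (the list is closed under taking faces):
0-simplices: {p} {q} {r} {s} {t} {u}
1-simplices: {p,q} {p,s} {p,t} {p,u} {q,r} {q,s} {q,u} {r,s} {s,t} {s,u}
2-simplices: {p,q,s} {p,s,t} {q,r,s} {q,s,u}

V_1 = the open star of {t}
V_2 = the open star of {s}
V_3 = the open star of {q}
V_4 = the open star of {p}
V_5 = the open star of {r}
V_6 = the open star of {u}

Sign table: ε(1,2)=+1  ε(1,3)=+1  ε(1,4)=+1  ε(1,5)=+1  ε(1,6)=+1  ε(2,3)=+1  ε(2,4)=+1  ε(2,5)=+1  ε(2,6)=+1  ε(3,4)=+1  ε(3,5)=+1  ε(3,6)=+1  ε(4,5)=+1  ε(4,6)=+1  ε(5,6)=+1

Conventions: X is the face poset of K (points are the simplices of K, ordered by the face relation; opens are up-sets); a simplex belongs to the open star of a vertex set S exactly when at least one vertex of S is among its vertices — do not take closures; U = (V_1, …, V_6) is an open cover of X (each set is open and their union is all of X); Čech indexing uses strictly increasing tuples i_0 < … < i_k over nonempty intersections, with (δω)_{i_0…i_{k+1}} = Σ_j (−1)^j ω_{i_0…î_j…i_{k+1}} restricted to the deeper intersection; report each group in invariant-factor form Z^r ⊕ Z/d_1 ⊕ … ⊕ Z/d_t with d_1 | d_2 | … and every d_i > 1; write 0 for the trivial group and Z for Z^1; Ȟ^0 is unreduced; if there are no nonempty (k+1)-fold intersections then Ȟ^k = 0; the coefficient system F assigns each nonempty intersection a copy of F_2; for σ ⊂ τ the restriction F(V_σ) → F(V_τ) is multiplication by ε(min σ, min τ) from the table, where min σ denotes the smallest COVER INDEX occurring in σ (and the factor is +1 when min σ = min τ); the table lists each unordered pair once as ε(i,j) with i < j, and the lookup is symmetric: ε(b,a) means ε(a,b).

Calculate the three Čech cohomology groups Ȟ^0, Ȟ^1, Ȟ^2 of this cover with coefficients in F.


intersection data:
  V1={{t},{p,t},{s,t},{p,s,t}} V2={{s},{p,s},{q,s},{r,s},{s,t},{s,u},{p,q,s},{p,s,t},{q,r,s},{q,s,u}} V3={{q},{p,q},{q,r},{q,s},{q,u},{p,q,s},{q,r,s},{q,s,u}} V4={{p},{p,q},{p,s},{p,t},{p,u},{p,q,s},{p,s,t}} V5={{r},{q,r},{r,s},{q,r,s}} V6={{u},{p,u},{q,u},{s,u},{q,s,u}}
  V12={{s,t},{p,s,t}} V14={{p,t},{p,s,t}} V23={{q,s},{p,q,s},{q,r,s},{q,s,u}} V24={{p,s},{p,q,s},{p,s,t}} V25={{r,s},{q,r,s}} V26={{s,u},{q,s,u}} V34={{p,q},{p,q,s}} V35={{q,r},{q,r,s}} V36={{q,u},{q,s,u}} V46={{p,u}}
  V124={{p,s,t}} V234={{p,q,s}} V235={{q,r,s}} V236={{q,s,u}}
C dims 6,10,4; δ0: rk_F2 5; δ1: rk_F2 4
Ȟ^0 = (6 − 5) − 0 = 1, so Ȟ^0 ≅ Z/2
Ȟ^1 = (10 − 4) − 5 = 1, so Ȟ^1 ≅ Z/2
Ȟ^2 = (4 − 0) − 4 = 0, so Ȟ^2 ≅ 0

Ȟ^0 ≅ Z/2, Ȟ^1 ≅ Z/2, Ȟ^2 ≅ 0


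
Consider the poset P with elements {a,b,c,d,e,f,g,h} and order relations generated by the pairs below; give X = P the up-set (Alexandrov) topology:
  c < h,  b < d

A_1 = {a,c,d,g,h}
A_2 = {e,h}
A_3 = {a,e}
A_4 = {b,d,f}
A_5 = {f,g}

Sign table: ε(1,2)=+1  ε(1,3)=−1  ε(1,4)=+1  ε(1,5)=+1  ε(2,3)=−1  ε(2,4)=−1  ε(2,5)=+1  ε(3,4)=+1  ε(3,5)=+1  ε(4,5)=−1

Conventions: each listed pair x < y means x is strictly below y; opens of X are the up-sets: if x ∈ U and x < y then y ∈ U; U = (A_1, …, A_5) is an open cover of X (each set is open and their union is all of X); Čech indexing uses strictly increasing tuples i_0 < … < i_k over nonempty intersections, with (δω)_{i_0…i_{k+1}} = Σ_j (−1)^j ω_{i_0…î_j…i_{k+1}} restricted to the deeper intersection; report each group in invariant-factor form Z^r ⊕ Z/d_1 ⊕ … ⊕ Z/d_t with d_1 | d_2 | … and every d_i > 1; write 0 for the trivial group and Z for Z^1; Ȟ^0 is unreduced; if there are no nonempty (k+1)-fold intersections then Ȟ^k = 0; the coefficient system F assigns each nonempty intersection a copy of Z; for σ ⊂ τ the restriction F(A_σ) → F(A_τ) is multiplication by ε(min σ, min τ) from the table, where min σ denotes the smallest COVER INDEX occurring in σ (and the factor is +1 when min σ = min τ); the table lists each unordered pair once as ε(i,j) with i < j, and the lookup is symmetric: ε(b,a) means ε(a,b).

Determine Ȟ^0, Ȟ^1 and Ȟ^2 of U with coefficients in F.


nerve simplices:
  A12={h} A13={a} A14={d} A15={g} A23={e} A45={f}
C dims 5,6; δ0: rk 5, SNF 1^4·2
degree 0: 5−5−0 = 0 → Ȟ^0 ≅ 0
degree 1: 6−0−5 = 1 plus torsion [2] → Ȟ^1 ≅ Z ⊕ Z/2
degree 2: 0−0−0 = 0 → Ȟ^2 ≅ 0

Ȟ^0 ≅ 0,  Ȟ^1 ≅ Z ⊕ Z/2,  Ȟ^2 ≅ 0


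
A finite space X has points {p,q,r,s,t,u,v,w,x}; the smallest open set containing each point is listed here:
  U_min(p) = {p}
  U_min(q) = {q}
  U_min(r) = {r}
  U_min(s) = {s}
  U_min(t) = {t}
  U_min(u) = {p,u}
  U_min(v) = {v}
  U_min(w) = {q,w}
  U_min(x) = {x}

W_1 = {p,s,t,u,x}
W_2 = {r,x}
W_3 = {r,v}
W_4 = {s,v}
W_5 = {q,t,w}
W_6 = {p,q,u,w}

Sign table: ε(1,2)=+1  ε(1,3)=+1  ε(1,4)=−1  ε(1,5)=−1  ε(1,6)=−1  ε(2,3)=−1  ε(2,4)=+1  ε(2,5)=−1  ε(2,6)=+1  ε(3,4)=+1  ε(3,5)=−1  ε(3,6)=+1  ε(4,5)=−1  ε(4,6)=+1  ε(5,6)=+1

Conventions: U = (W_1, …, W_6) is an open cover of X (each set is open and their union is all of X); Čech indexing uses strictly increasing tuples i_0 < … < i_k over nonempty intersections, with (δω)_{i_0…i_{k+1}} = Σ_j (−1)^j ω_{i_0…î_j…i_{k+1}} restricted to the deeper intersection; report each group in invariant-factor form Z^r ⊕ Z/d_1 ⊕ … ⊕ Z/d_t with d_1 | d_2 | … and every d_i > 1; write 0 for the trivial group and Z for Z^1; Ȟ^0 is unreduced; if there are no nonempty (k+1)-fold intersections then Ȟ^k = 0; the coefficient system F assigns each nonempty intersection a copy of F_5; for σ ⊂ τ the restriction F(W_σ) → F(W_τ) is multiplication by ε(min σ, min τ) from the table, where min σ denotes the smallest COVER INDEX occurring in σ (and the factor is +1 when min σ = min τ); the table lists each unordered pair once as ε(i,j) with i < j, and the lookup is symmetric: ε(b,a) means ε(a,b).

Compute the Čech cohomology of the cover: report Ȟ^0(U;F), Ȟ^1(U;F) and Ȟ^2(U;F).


Ȟ^0(U;F) ≅ Z/5; Ȟ^1(U;F) ≅ Z/5 ⊕ Z/5; Ȟ^2(U;F) ≅ 0

nerve simplices:
  W12={x} W14={s} W15={t} W16={p,u} W23={r} W34={v} W56={q,w}
C dims 6,7; δ0: rk_F5 5
degree 0: 6−5−0 = 1 → Ȟ^0 ≅ Z/5
degree 1: 7−0−5 = 2 → Ȟ^1 ≅ Z/5 ⊕ Z/5
degree 2: 0−0−0 = 0 → Ȟ^2 ≅ 0


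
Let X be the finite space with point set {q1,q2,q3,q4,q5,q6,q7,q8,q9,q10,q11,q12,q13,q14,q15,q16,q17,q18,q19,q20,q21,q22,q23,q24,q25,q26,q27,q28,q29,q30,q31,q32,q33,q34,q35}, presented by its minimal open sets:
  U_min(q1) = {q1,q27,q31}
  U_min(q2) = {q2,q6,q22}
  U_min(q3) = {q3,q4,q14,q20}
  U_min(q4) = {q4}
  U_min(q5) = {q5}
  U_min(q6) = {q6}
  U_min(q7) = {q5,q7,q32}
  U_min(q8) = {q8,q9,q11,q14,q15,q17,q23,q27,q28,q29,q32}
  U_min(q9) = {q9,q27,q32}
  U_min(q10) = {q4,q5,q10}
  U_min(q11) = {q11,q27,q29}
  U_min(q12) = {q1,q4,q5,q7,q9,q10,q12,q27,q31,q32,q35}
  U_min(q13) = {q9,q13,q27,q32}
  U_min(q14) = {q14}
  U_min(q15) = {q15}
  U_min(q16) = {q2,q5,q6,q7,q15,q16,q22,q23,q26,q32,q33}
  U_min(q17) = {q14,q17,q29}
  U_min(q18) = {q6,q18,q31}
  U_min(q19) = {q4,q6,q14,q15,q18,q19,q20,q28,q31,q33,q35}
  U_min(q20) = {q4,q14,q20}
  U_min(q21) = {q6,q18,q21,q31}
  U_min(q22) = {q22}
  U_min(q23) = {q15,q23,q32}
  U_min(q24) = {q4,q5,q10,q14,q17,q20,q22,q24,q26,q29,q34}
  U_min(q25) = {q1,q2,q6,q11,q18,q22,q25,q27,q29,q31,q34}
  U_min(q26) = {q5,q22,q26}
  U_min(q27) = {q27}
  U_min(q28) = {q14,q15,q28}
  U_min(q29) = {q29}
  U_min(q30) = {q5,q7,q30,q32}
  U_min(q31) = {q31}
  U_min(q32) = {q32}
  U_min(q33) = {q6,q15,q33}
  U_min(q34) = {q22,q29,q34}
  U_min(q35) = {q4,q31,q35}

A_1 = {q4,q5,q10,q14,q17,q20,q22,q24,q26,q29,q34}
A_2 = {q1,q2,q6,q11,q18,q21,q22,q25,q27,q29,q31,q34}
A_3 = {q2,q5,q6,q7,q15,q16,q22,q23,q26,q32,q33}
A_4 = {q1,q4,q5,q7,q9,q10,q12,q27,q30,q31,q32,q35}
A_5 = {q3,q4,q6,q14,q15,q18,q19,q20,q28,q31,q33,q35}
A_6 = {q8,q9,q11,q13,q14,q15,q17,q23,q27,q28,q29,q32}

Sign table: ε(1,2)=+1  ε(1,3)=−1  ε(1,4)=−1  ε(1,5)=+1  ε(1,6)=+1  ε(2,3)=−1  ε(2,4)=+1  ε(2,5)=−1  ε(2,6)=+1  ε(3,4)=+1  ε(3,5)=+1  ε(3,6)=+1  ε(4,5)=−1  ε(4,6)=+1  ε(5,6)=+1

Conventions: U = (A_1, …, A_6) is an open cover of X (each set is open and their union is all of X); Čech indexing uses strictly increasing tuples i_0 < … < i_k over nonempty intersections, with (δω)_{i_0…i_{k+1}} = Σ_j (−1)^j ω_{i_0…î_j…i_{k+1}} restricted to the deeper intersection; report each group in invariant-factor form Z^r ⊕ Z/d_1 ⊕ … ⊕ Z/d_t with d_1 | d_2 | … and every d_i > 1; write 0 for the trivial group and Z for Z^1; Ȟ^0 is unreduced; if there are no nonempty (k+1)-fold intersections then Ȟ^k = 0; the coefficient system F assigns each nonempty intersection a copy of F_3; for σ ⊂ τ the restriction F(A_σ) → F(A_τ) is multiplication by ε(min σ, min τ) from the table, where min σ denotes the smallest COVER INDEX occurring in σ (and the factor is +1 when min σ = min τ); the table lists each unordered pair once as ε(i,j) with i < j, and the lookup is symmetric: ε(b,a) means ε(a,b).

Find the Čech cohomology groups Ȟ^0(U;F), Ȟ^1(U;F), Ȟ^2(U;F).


Ȟ^0 ≅ 0,  Ȟ^1 ≅ 0,  Ȟ^2 ≅ Z/3

nonempty overlaps:
  A12={q22,q29,q34} A13={q5,q22,q26} A14={q4,q5,q10} A15={q4,q14,q20} A16={q14,q17,q29} A23={q2,q6,q22} A24={q1,q27,q31} A25={q6,q18,q31} A26={q11,q27,q29} A34={q5,q7,q32} A35={q6,q15,q33} A36={q15,q23,q32} A45={q4,q31,q35} A46={q9,q27,q32} A56={q14,q15,q28}
  A123={q22} A126={q29} A134={q5} A145={q4} A156={q14} A235={q6} A245={q31} A246={q27} A346={q32} A356={q15}
C dims 6,15,10; δ0: rk_F3 6; δ1: rk_F3 9
degree 0: 6−6−0 = 0 → Ȟ^0 ≅ 0
degree 1: 15−9−6 = 0 → Ȟ^1 ≅ 0
degree 2: 10−0−9 = 1 → Ȟ^2 ≅ Z/3


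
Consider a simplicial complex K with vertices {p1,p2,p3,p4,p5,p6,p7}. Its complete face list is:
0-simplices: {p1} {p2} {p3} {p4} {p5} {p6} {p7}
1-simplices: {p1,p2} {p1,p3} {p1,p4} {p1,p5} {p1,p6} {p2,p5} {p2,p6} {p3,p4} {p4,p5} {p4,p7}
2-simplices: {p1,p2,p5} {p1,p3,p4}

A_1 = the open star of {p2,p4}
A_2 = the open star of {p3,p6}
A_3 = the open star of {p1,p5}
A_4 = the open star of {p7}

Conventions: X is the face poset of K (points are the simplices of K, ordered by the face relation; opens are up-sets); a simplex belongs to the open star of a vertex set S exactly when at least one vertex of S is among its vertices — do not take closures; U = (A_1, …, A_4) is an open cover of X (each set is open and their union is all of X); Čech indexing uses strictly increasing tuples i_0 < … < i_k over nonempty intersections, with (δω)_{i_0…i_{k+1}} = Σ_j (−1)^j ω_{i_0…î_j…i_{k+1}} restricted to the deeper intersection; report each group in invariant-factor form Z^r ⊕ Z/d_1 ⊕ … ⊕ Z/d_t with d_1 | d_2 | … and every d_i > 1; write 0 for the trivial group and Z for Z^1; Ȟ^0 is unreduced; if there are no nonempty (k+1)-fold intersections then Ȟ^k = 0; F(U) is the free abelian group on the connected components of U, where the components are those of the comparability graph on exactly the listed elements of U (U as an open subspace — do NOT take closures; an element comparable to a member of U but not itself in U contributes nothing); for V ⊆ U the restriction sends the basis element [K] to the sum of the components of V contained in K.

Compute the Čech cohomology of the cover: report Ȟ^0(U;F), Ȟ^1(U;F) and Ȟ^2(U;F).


cover nerve:
  A1={{p2},{p4},{p1,p2},{p1,p4},{p2,p5},{p2,p6},{p3,p4},{p4,p5},{p4,p7},{p1,p2,p5},{p1,p3,p4}} A2={{p3},{p6},{p1,p3},{p1,p6},{p2,p6},{p3,p4},{p1,p3,p4}} A3={{p1},{p5},{p1,p2},{p1,p3},{p1,p4},{p1,p5},{p1,p6},{p2,p5},{p4,p5},{p1,p2,p5},{p1,p3,p4}} A4={{p7},{p4,p7}}
  A12={{p2,p6},{p3,p4},{p1,p3,p4}} A13={{p1,p2},{p1,p4},{p2,p5},{p4,p5},{p1,p2,p5},{p1,p3,p4}} A14={{p4,p7}} A23={{p1,p3},{p1,p6},{p1,p3,p4}}
  A123={{p1,p3,p4}}
components per intersection:
  A1: {{p2},{p1,p2},{p2,p5},{p2,p6},{p1,p2,p5}} {{p4},{p1,p4},{p3,p4},{p4,p5},{p4,p7},{p1,p3,p4}}
  A2: {{p3},{p1,p3},{p3,p4},{p1,p3,p4}} {{p6},{p1,p6},{p2,p6}}
  A3: {{p1},{p5},{p1,p2},{p1,p3},{p1,p4},{p1,p5},{p1,p6},{p2,p5},{p4,p5},{p1,p2,p5},{p1,p3,p4}}
  A4: {{p7},{p4,p7}}
  A12: {{p2,p6}} {{p3,p4},{p1,p3,p4}}
  A13: {{p1,p2},{p2,p5},{p1,p2,p5}} {{p1,p4},{p1,p3,p4}} {{p4,p5}}
  A14: {{p4,p7}}
  A23: {{p1,p3},{p1,p3,p4}} {{p1,p6}}
  A123: {{p1,p3,p4}}
C dims 6,8,1; δ0: rk 5, SNF 1^5; δ1: rk 1, SNF 1^1
Ȟ^0: (6−5)−0=1 ⇒ Z
Ȟ^1: (8−1)−5=2 ⇒ Z^2
Ȟ^2: (1−0)−1=0 ⇒ 0

Ȟ^0 = Z, Ȟ^1 = Z^2, Ȟ^2 = 0


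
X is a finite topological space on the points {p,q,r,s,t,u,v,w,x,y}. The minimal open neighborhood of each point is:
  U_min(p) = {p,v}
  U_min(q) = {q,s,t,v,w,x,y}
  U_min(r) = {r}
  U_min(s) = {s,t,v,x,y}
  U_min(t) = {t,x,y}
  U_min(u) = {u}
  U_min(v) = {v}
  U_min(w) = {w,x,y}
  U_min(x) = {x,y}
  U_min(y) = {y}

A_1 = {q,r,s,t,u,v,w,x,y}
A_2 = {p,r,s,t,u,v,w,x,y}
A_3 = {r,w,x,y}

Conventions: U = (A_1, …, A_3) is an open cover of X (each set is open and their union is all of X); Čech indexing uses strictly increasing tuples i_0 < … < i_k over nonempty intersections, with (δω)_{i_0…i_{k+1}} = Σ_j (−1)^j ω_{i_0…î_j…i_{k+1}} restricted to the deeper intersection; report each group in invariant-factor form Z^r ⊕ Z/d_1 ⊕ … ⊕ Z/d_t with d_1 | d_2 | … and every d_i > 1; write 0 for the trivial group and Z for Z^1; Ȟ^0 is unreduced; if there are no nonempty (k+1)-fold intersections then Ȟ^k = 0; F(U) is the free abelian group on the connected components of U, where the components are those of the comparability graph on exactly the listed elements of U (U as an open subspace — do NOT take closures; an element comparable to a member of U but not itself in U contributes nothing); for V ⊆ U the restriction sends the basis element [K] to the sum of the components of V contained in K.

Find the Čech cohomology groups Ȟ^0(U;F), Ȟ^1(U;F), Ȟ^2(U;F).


cover nerve:
  A12={r,s,t,u,v,w,x,y} A13={r,w,x,y} A23={r,w,x,y}
  A123={r,w,x,y}
components per intersection:
  A1: {q,s,t,v,w,x,y} {r} {u}
  A2: {p,s,t,v,w,x,y} {r} {u}
  A3: {r} {w,x,y}
  A12: {r} {s,t,v,w,x,y} {u}
  A13: {r} {w,x,y}
  A23: {r} {w,x,y}
  A123: {r} {w,x,y}
C dims 8,7,2; δ0: rk 5, SNF 1^5; δ1: rk 2, SNF 1^2
Ȟ^0: (8−5)−0=3 ⇒ Z^3
Ȟ^1: (7−2)−5=0 ⇒ 0
Ȟ^2: (2−0)−2=0 ⇒ 0

Ȟ^0 = Z^3,  Ȟ^1 = 0,  Ȟ^2 = 0


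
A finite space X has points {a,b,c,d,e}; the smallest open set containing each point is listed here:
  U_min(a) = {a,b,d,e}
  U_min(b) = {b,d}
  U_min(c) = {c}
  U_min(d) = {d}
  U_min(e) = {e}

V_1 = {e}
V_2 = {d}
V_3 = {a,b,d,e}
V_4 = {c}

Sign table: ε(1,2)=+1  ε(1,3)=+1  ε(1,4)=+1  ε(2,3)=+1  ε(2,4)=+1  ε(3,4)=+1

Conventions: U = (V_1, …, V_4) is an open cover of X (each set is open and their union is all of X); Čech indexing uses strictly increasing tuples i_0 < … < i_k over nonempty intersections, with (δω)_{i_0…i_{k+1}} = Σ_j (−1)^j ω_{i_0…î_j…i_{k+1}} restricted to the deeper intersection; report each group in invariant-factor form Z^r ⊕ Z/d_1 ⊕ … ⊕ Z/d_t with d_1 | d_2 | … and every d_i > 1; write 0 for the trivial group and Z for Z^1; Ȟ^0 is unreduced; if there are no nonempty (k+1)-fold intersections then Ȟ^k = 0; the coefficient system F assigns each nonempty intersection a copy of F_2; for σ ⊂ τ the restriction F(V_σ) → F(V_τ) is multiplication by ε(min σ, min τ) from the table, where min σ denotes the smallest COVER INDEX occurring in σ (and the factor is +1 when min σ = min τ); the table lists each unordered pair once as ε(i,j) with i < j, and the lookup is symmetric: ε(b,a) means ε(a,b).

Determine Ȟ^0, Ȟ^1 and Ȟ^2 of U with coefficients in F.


Ȟ^0 = Z/2 ⊕ Z/2, Ȟ^1 = 0 and Ȟ^2 = 0

nerve simplices:
  V13={e} V23={d}
C dims 4,2; δ0: rk_F2 2
degree 0: 4−2−0 = 2 → Ȟ^0 ≅ Z/2 ⊕ Z/2
degree 1: 2−0−2 = 0 → Ȟ^1 ≅ 0
degree 2: 0−0−0 = 0 → Ȟ^2 ≅ 0
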